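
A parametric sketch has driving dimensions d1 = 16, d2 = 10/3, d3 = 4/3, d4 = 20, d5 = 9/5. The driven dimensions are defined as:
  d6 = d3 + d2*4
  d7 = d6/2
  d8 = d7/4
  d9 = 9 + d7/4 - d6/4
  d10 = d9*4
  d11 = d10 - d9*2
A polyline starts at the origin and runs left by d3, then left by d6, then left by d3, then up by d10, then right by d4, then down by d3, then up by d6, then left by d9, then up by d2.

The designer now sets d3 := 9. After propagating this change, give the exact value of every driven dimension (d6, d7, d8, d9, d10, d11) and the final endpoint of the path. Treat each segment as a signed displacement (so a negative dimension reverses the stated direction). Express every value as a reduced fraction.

d6 = 67/3
d7 = 67/6
d8 = 67/24
d9 = 149/24
d10 = 149/6
d11 = 149/12
endpoint = (-637/24, 83/2)

Apply edit: d3 := 9
  d6 = d3 + d2*4 = 67/3
  d7 = d6/2 = 67/6
  d8 = d7/4 = 67/24
  d9 = 9 + d7/4 - d6/4 = 149/24
  d10 = d9*4 = 149/6
  d11 = d10 - d9*2 = 149/12
Walk from origin (0, 0):
  seg 1: left by d3 = 9 → (-9, 0)
  seg 2: left by d6 = 67/3 → (-94/3, 0)
  seg 3: left by d3 = 9 → (-121/3, 0)
  seg 4: up by d10 = 149/6 → (-121/3, 149/6)
  seg 5: right by d4 = 20 → (-61/3, 149/6)
  seg 6: down by d3 = 9 → (-61/3, 95/6)
  seg 7: up by d6 = 67/3 → (-61/3, 229/6)
  seg 8: left by d9 = 149/24 → (-637/24, 229/6)
  seg 9: up by d2 = 10/3 → (-637/24, 83/2)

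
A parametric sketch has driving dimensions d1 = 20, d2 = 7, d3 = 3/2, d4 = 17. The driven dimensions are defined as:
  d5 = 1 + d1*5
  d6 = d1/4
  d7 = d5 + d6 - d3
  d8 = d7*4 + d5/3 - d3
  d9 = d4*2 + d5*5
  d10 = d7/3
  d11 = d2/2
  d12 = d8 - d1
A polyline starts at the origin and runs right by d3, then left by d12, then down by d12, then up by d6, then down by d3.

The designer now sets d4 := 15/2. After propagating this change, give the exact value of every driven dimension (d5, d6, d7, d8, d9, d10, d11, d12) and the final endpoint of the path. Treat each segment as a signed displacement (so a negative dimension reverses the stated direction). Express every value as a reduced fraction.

Apply edit: d4 := 15/2
  d5 = 1 + d1*5 = 101
  d6 = d1/4 = 5
  d7 = d5 + d6 - d3 = 209/2
  d8 = d7*4 + d5/3 - d3 = 2701/6
  d9 = d4*2 + d5*5 = 520
  d10 = d7/3 = 209/6
  d11 = d2/2 = 7/2
  d12 = d8 - d1 = 2581/6
Walk from origin (0, 0):
  seg 1: right by d3 = 3/2 → (3/2, 0)
  seg 2: left by d12 = 2581/6 → (-1286/3, 0)
  seg 3: down by d12 = 2581/6 → (-1286/3, -2581/6)
  seg 4: up by d6 = 5 → (-1286/3, -2551/6)
  seg 5: down by d3 = 3/2 → (-1286/3, -1280/3)

d5 = 101
d6 = 5
d7 = 209/2
d8 = 2701/6
d9 = 520
d10 = 209/6
d11 = 7/2
d12 = 2581/6
endpoint = (-1286/3, -1280/3)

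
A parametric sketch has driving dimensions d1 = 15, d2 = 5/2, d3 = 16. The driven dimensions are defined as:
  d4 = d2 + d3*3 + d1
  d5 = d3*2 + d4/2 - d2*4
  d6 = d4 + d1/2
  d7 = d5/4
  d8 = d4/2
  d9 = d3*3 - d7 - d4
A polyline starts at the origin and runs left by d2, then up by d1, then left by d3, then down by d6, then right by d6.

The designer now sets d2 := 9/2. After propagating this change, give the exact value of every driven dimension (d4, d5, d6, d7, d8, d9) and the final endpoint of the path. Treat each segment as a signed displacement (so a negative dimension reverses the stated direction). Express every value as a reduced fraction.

d4 = 135/2
d5 = 191/4
d6 = 75
d7 = 191/16
d8 = 135/4
d9 = -503/16
endpoint = (109/2, -60)

Apply edit: d2 := 9/2
  d4 = d2 + d3*3 + d1 = 135/2
  d5 = d3*2 + d4/2 - d2*4 = 191/4
  d6 = d4 + d1/2 = 75
  d7 = d5/4 = 191/16
  d8 = d4/2 = 135/4
  d9 = d3*3 - d7 - d4 = -503/16
Walk from origin (0, 0):
  seg 1: left by d2 = 9/2 → (-9/2, 0)
  seg 2: up by d1 = 15 → (-9/2, 15)
  seg 3: left by d3 = 16 → (-41/2, 15)
  seg 4: down by d6 = 75 → (-41/2, -60)
  seg 5: right by d6 = 75 → (109/2, -60)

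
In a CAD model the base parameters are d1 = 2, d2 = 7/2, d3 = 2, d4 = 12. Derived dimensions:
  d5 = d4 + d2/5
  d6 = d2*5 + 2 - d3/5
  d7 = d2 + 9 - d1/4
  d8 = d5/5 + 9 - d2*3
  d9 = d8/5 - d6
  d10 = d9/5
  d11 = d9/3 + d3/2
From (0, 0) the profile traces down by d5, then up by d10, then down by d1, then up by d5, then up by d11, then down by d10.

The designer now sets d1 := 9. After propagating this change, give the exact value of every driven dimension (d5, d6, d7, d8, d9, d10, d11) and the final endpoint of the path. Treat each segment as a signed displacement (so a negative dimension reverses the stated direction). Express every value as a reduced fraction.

Apply edit: d1 := 9
  d5 = d4 + d2/5 = 127/10
  d6 = d2*5 + 2 - d3/5 = 191/10
  d7 = d2 + 9 - d1/4 = 41/4
  d8 = d5/5 + 9 - d2*3 = 26/25
  d9 = d8/5 - d6 = -4723/250
  d10 = d9/5 = -4723/1250
  d11 = d9/3 + d3/2 = -3973/750
Walk from origin (0, 0):
  seg 1: down by d5 = 127/10 → (0, -127/10)
  seg 2: up by d10 = -4723/1250 → (0, -10299/625)
  seg 3: down by d1 = 9 → (0, -15924/625)
  seg 4: up by d5 = 127/10 → (0, -15973/1250)
  seg 5: up by d11 = -3973/750 → (0, -33892/1875)
  seg 6: down by d10 = -4723/1250 → (0, -10723/750)

d5 = 127/10
d6 = 191/10
d7 = 41/4
d8 = 26/25
d9 = -4723/250
d10 = -4723/1250
d11 = -3973/750
endpoint = (0, -10723/750)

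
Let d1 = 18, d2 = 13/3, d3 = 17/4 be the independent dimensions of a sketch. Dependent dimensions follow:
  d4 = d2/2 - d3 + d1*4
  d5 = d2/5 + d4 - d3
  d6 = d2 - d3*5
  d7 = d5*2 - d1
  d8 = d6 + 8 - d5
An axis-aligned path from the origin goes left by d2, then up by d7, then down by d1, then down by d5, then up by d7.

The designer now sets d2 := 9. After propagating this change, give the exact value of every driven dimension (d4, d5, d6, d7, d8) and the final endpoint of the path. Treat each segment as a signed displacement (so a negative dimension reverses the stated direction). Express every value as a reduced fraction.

d4 = 289/4
d5 = 349/5
d6 = -49/4
d7 = 608/5
d8 = -1481/20
endpoint = (-9, 777/5)

Apply edit: d2 := 9
  d4 = d2/2 - d3 + d1*4 = 289/4
  d5 = d2/5 + d4 - d3 = 349/5
  d6 = d2 - d3*5 = -49/4
  d7 = d5*2 - d1 = 608/5
  d8 = d6 + 8 - d5 = -1481/20
Walk from origin (0, 0):
  seg 1: left by d2 = 9 → (-9, 0)
  seg 2: up by d7 = 608/5 → (-9, 608/5)
  seg 3: down by d1 = 18 → (-9, 518/5)
  seg 4: down by d5 = 349/5 → (-9, 169/5)
  seg 5: up by d7 = 608/5 → (-9, 777/5)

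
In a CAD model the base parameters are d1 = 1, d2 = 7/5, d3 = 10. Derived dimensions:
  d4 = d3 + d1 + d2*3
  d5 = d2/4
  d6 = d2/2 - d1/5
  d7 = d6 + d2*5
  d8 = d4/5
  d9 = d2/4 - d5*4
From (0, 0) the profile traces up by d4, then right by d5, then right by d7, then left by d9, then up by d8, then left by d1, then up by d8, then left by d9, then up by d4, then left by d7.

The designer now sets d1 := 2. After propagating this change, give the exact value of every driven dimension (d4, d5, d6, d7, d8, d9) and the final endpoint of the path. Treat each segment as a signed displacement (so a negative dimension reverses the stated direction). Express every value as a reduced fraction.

d4 = 81/5
d5 = 7/20
d6 = 3/10
d7 = 73/10
d8 = 81/25
d9 = -21/20
endpoint = (9/20, 972/25)

Apply edit: d1 := 2
  d4 = d3 + d1 + d2*3 = 81/5
  d5 = d2/4 = 7/20
  d6 = d2/2 - d1/5 = 3/10
  d7 = d6 + d2*5 = 73/10
  d8 = d4/5 = 81/25
  d9 = d2/4 - d5*4 = -21/20
Walk from origin (0, 0):
  seg 1: up by d4 = 81/5 → (0, 81/5)
  seg 2: right by d5 = 7/20 → (7/20, 81/5)
  seg 3: right by d7 = 73/10 → (153/20, 81/5)
  seg 4: left by d9 = -21/20 → (87/10, 81/5)
  seg 5: up by d8 = 81/25 → (87/10, 486/25)
  seg 6: left by d1 = 2 → (67/10, 486/25)
  seg 7: up by d8 = 81/25 → (67/10, 567/25)
  seg 8: left by d9 = -21/20 → (31/4, 567/25)
  seg 9: up by d4 = 81/5 → (31/4, 972/25)
  seg 10: left by d7 = 73/10 → (9/20, 972/25)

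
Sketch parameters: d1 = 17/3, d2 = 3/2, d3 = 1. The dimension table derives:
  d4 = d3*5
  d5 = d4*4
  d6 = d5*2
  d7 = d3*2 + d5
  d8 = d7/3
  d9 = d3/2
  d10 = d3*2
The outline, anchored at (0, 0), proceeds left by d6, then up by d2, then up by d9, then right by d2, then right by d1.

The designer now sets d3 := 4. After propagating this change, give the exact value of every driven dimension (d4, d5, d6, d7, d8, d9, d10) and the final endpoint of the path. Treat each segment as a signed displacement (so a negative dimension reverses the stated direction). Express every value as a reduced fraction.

d4 = 20
d5 = 80
d6 = 160
d7 = 88
d8 = 88/3
d9 = 2
d10 = 8
endpoint = (-917/6, 7/2)

Apply edit: d3 := 4
  d4 = d3*5 = 20
  d5 = d4*4 = 80
  d6 = d5*2 = 160
  d7 = d3*2 + d5 = 88
  d8 = d7/3 = 88/3
  d9 = d3/2 = 2
  d10 = d3*2 = 8
Walk from origin (0, 0):
  seg 1: left by d6 = 160 → (-160, 0)
  seg 2: up by d2 = 3/2 → (-160, 3/2)
  seg 3: up by d9 = 2 → (-160, 7/2)
  seg 4: right by d2 = 3/2 → (-317/2, 7/2)
  seg 5: right by d1 = 17/3 → (-917/6, 7/2)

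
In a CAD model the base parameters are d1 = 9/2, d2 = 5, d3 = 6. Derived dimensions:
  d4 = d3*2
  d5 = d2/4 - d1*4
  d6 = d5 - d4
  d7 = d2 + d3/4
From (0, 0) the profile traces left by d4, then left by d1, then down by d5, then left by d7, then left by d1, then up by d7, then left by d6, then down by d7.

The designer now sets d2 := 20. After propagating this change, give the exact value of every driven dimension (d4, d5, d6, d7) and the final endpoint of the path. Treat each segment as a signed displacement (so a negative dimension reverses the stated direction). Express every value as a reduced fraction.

Apply edit: d2 := 20
  d4 = d3*2 = 12
  d5 = d2/4 - d1*4 = -13
  d6 = d5 - d4 = -25
  d7 = d2 + d3/4 = 43/2
Walk from origin (0, 0):
  seg 1: left by d4 = 12 → (-12, 0)
  seg 2: left by d1 = 9/2 → (-33/2, 0)
  seg 3: down by d5 = -13 → (-33/2, 13)
  seg 4: left by d7 = 43/2 → (-38, 13)
  seg 5: left by d1 = 9/2 → (-85/2, 13)
  seg 6: up by d7 = 43/2 → (-85/2, 69/2)
  seg 7: left by d6 = -25 → (-35/2, 69/2)
  seg 8: down by d7 = 43/2 → (-35/2, 13)

d4 = 12
d5 = -13
d6 = -25
d7 = 43/2
endpoint = (-35/2, 13)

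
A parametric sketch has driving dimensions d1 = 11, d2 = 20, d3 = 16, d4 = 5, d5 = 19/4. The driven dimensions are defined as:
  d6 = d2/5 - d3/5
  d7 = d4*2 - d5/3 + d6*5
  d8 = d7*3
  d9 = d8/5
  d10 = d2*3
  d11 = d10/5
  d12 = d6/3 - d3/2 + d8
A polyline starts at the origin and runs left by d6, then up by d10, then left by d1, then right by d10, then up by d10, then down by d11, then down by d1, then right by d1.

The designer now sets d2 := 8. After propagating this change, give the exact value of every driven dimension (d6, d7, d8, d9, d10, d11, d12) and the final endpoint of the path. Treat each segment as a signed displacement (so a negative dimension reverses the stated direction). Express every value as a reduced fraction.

Apply edit: d2 := 8
  d6 = d2/5 - d3/5 = -8/5
  d7 = d4*2 - d5/3 + d6*5 = 5/12
  d8 = d7*3 = 5/4
  d9 = d8/5 = 1/4
  d10 = d2*3 = 24
  d11 = d10/5 = 24/5
  d12 = d6/3 - d3/2 + d8 = -437/60
Walk from origin (0, 0):
  seg 1: left by d6 = -8/5 → (8/5, 0)
  seg 2: up by d10 = 24 → (8/5, 24)
  seg 3: left by d1 = 11 → (-47/5, 24)
  seg 4: right by d10 = 24 → (73/5, 24)
  seg 5: up by d10 = 24 → (73/5, 48)
  seg 6: down by d11 = 24/5 → (73/5, 216/5)
  seg 7: down by d1 = 11 → (73/5, 161/5)
  seg 8: right by d1 = 11 → (128/5, 161/5)

d6 = -8/5
d7 = 5/12
d8 = 5/4
d9 = 1/4
d10 = 24
d11 = 24/5
d12 = -437/60
endpoint = (128/5, 161/5)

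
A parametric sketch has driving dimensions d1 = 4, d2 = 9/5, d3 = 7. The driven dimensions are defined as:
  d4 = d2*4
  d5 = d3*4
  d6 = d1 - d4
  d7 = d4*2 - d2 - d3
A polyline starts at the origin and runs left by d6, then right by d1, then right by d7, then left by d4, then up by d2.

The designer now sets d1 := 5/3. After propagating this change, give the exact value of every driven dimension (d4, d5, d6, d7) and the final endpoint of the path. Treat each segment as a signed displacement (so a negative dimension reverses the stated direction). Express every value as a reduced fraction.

Apply edit: d1 := 5/3
  d4 = d2*4 = 36/5
  d5 = d3*4 = 28
  d6 = d1 - d4 = -83/15
  d7 = d4*2 - d2 - d3 = 28/5
Walk from origin (0, 0):
  seg 1: left by d6 = -83/15 → (83/15, 0)
  seg 2: right by d1 = 5/3 → (36/5, 0)
  seg 3: right by d7 = 28/5 → (64/5, 0)
  seg 4: left by d4 = 36/5 → (28/5, 0)
  seg 5: up by d2 = 9/5 → (28/5, 9/5)

d4 = 36/5
d5 = 28
d6 = -83/15
d7 = 28/5
endpoint = (28/5, 9/5)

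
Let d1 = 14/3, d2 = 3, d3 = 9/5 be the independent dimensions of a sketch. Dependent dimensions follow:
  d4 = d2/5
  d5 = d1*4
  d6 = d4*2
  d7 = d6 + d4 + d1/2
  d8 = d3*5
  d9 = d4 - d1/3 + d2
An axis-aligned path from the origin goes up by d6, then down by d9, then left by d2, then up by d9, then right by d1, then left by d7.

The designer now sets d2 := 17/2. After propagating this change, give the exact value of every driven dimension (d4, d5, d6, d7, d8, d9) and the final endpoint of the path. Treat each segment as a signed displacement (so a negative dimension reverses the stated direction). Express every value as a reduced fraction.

d4 = 17/10
d5 = 56/3
d6 = 17/5
d7 = 223/30
d8 = 9
d9 = 389/45
endpoint = (-169/15, 17/5)

Apply edit: d2 := 17/2
  d4 = d2/5 = 17/10
  d5 = d1*4 = 56/3
  d6 = d4*2 = 17/5
  d7 = d6 + d4 + d1/2 = 223/30
  d8 = d3*5 = 9
  d9 = d4 - d1/3 + d2 = 389/45
Walk from origin (0, 0):
  seg 1: up by d6 = 17/5 → (0, 17/5)
  seg 2: down by d9 = 389/45 → (0, -236/45)
  seg 3: left by d2 = 17/2 → (-17/2, -236/45)
  seg 4: up by d9 = 389/45 → (-17/2, 17/5)
  seg 5: right by d1 = 14/3 → (-23/6, 17/5)
  seg 6: left by d7 = 223/30 → (-169/15, 17/5)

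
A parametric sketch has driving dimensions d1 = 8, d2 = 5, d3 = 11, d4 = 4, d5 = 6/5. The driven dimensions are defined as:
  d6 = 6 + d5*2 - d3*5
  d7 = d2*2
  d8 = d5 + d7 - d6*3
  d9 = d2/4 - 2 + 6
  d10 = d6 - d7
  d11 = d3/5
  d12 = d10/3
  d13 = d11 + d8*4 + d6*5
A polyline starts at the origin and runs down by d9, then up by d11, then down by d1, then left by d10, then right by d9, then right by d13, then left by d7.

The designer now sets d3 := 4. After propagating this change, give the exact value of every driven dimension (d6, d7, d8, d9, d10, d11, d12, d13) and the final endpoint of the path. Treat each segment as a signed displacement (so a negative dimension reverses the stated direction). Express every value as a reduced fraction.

d6 = -58/5
d7 = 10
d8 = 46
d9 = 21/4
d10 = -108/5
d11 = 4/5
d12 = -36/5
d13 = 634/5
endpoint = (2873/20, -249/20)

Apply edit: d3 := 4
  d6 = 6 + d5*2 - d3*5 = -58/5
  d7 = d2*2 = 10
  d8 = d5 + d7 - d6*3 = 46
  d9 = d2/4 - 2 + 6 = 21/4
  d10 = d6 - d7 = -108/5
  d11 = d3/5 = 4/5
  d12 = d10/3 = -36/5
  d13 = d11 + d8*4 + d6*5 = 634/5
Walk from origin (0, 0):
  seg 1: down by d9 = 21/4 → (0, -21/4)
  seg 2: up by d11 = 4/5 → (0, -89/20)
  seg 3: down by d1 = 8 → (0, -249/20)
  seg 4: left by d10 = -108/5 → (108/5, -249/20)
  seg 5: right by d9 = 21/4 → (537/20, -249/20)
  seg 6: right by d13 = 634/5 → (3073/20, -249/20)
  seg 7: left by d7 = 10 → (2873/20, -249/20)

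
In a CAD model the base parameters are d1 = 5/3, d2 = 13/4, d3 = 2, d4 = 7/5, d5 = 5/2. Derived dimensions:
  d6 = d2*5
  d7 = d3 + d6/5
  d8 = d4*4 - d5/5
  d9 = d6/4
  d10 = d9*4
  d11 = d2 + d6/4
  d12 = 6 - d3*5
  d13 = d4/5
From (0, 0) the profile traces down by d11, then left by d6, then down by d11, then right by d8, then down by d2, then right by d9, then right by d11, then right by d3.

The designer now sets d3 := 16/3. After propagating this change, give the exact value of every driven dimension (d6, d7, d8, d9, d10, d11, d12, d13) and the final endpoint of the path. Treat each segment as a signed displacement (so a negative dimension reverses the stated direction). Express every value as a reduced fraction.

d6 = 65/4
d7 = 103/12
d8 = 51/10
d9 = 65/16
d10 = 65/4
d11 = 117/16
d12 = -62/3
d13 = 7/25
endpoint = (667/120, -143/8)

Apply edit: d3 := 16/3
  d6 = d2*5 = 65/4
  d7 = d3 + d6/5 = 103/12
  d8 = d4*4 - d5/5 = 51/10
  d9 = d6/4 = 65/16
  d10 = d9*4 = 65/4
  d11 = d2 + d6/4 = 117/16
  d12 = 6 - d3*5 = -62/3
  d13 = d4/5 = 7/25
Walk from origin (0, 0):
  seg 1: down by d11 = 117/16 → (0, -117/16)
  seg 2: left by d6 = 65/4 → (-65/4, -117/16)
  seg 3: down by d11 = 117/16 → (-65/4, -117/8)
  seg 4: right by d8 = 51/10 → (-223/20, -117/8)
  seg 5: down by d2 = 13/4 → (-223/20, -143/8)
  seg 6: right by d9 = 65/16 → (-567/80, -143/8)
  seg 7: right by d11 = 117/16 → (9/40, -143/8)
  seg 8: right by d3 = 16/3 → (667/120, -143/8)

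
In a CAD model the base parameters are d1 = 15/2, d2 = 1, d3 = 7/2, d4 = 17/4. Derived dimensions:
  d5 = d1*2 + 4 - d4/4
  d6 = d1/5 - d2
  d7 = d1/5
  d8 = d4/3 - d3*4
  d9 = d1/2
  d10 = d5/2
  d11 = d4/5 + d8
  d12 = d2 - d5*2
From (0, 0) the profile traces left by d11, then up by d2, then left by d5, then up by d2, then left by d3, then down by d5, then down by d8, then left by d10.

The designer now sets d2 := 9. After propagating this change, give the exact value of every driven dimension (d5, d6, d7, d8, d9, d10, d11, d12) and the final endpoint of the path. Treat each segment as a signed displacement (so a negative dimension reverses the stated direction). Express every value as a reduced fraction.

Apply edit: d2 := 9
  d5 = d1*2 + 4 - d4/4 = 287/16
  d6 = d1/5 - d2 = -15/2
  d7 = d1/5 = 3/2
  d8 = d4/3 - d3*4 = -151/12
  d9 = d1/2 = 15/4
  d10 = d5/2 = 287/32
  d11 = d4/5 + d8 = -176/15
  d12 = d2 - d5*2 = -215/8
Walk from origin (0, 0):
  seg 1: left by d11 = -176/15 → (176/15, 0)
  seg 2: up by d2 = 9 → (176/15, 9)
  seg 3: left by d5 = 287/16 → (-1489/240, 9)
  seg 4: up by d2 = 9 → (-1489/240, 18)
  seg 5: left by d3 = 7/2 → (-2329/240, 18)
  seg 6: down by d5 = 287/16 → (-2329/240, 1/16)
  seg 7: down by d8 = -151/12 → (-2329/240, 607/48)
  seg 8: left by d10 = 287/32 → (-8963/480, 607/48)

d5 = 287/16
d6 = -15/2
d7 = 3/2
d8 = -151/12
d9 = 15/4
d10 = 287/32
d11 = -176/15
d12 = -215/8
endpoint = (-8963/480, 607/48)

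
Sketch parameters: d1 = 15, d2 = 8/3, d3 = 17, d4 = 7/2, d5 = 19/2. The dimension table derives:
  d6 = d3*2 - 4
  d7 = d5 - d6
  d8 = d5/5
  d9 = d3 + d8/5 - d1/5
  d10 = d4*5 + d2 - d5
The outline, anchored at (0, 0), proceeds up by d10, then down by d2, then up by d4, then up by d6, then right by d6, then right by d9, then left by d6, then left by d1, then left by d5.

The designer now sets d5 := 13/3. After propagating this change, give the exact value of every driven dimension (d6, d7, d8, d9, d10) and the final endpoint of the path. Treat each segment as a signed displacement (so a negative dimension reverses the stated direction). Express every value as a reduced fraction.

Apply edit: d5 := 13/3
  d6 = d3*2 - 4 = 30
  d7 = d5 - d6 = -77/3
  d8 = d5/5 = 13/15
  d9 = d3 + d8/5 - d1/5 = 1063/75
  d10 = d4*5 + d2 - d5 = 95/6
Walk from origin (0, 0):
  seg 1: up by d10 = 95/6 → (0, 95/6)
  seg 2: down by d2 = 8/3 → (0, 79/6)
  seg 3: up by d4 = 7/2 → (0, 50/3)
  seg 4: up by d6 = 30 → (0, 140/3)
  seg 5: right by d6 = 30 → (30, 140/3)
  seg 6: right by d9 = 1063/75 → (3313/75, 140/3)
  seg 7: left by d6 = 30 → (1063/75, 140/3)
  seg 8: left by d1 = 15 → (-62/75, 140/3)
  seg 9: left by d5 = 13/3 → (-129/25, 140/3)

d6 = 30
d7 = -77/3
d8 = 13/15
d9 = 1063/75
d10 = 95/6
endpoint = (-129/25, 140/3)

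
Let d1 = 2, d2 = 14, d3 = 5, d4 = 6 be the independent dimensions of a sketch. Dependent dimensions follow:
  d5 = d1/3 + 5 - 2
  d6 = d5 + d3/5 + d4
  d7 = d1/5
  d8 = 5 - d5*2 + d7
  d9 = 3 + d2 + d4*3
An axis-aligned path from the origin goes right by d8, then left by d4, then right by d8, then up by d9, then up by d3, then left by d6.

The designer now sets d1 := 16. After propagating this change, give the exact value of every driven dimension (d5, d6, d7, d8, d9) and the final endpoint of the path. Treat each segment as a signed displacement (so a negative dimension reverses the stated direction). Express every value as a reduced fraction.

d5 = 25/3
d6 = 46/3
d7 = 16/5
d8 = -127/15
d9 = 35
endpoint = (-574/15, 40)

Apply edit: d1 := 16
  d5 = d1/3 + 5 - 2 = 25/3
  d6 = d5 + d3/5 + d4 = 46/3
  d7 = d1/5 = 16/5
  d8 = 5 - d5*2 + d7 = -127/15
  d9 = 3 + d2 + d4*3 = 35
Walk from origin (0, 0):
  seg 1: right by d8 = -127/15 → (-127/15, 0)
  seg 2: left by d4 = 6 → (-217/15, 0)
  seg 3: right by d8 = -127/15 → (-344/15, 0)
  seg 4: up by d9 = 35 → (-344/15, 35)
  seg 5: up by d3 = 5 → (-344/15, 40)
  seg 6: left by d6 = 46/3 → (-574/15, 40)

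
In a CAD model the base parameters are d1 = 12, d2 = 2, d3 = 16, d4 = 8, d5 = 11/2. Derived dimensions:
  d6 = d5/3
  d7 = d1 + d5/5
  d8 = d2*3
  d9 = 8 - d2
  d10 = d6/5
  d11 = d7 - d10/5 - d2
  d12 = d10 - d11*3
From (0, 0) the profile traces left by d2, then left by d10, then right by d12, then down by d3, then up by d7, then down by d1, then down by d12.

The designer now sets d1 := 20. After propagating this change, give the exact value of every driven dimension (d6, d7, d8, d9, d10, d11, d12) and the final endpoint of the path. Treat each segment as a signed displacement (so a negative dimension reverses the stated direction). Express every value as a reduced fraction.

d6 = 11/6
d7 = 211/10
d8 = 6
d9 = 6
d10 = 11/30
d11 = 1427/75
d12 = -8507/150
endpoint = (-1477/25, 3136/75)

Apply edit: d1 := 20
  d6 = d5/3 = 11/6
  d7 = d1 + d5/5 = 211/10
  d8 = d2*3 = 6
  d9 = 8 - d2 = 6
  d10 = d6/5 = 11/30
  d11 = d7 - d10/5 - d2 = 1427/75
  d12 = d10 - d11*3 = -8507/150
Walk from origin (0, 0):
  seg 1: left by d2 = 2 → (-2, 0)
  seg 2: left by d10 = 11/30 → (-71/30, 0)
  seg 3: right by d12 = -8507/150 → (-1477/25, 0)
  seg 4: down by d3 = 16 → (-1477/25, -16)
  seg 5: up by d7 = 211/10 → (-1477/25, 51/10)
  seg 6: down by d1 = 20 → (-1477/25, -149/10)
  seg 7: down by d12 = -8507/150 → (-1477/25, 3136/75)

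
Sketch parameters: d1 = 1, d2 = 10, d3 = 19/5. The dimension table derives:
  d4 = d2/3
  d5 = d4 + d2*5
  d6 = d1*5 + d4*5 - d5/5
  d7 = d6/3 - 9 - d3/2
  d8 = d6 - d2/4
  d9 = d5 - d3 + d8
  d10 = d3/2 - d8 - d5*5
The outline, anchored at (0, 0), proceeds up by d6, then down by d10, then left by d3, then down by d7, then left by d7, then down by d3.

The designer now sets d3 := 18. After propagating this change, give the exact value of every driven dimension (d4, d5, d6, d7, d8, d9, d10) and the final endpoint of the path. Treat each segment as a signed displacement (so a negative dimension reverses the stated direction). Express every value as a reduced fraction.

d4 = 10/3
d5 = 160/3
d6 = 11
d7 = -43/3
d8 = 17/2
d9 = 263/6
d10 = -1597/6
endpoint = (-11/3, 547/2)

Apply edit: d3 := 18
  d4 = d2/3 = 10/3
  d5 = d4 + d2*5 = 160/3
  d6 = d1*5 + d4*5 - d5/5 = 11
  d7 = d6/3 - 9 - d3/2 = -43/3
  d8 = d6 - d2/4 = 17/2
  d9 = d5 - d3 + d8 = 263/6
  d10 = d3/2 - d8 - d5*5 = -1597/6
Walk from origin (0, 0):
  seg 1: up by d6 = 11 → (0, 11)
  seg 2: down by d10 = -1597/6 → (0, 1663/6)
  seg 3: left by d3 = 18 → (-18, 1663/6)
  seg 4: down by d7 = -43/3 → (-18, 583/2)
  seg 5: left by d7 = -43/3 → (-11/3, 583/2)
  seg 6: down by d3 = 18 → (-11/3, 547/2)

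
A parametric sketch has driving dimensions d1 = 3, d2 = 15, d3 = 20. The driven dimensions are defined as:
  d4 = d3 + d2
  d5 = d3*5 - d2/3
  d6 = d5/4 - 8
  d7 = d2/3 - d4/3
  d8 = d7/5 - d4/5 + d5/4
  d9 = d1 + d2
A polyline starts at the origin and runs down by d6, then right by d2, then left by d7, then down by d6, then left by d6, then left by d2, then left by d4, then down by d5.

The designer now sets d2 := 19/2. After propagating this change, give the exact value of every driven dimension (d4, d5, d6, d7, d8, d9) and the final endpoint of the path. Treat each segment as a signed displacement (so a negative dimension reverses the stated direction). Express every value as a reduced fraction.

Apply edit: d2 := 19/2
  d4 = d3 + d2 = 59/2
  d5 = d3*5 - d2/3 = 581/6
  d6 = d5/4 - 8 = 389/24
  d7 = d2/3 - d4/3 = -20/3
  d8 = d7/5 - d4/5 + d5/4 = 679/40
  d9 = d1 + d2 = 25/2
Walk from origin (0, 0):
  seg 1: down by d6 = 389/24 → (0, -389/24)
  seg 2: right by d2 = 19/2 → (19/2, -389/24)
  seg 3: left by d7 = -20/3 → (97/6, -389/24)
  seg 4: down by d6 = 389/24 → (97/6, -389/12)
  seg 5: left by d6 = 389/24 → (-1/24, -389/12)
  seg 6: left by d2 = 19/2 → (-229/24, -389/12)
  seg 7: left by d4 = 59/2 → (-937/24, -389/12)
  seg 8: down by d5 = 581/6 → (-937/24, -517/4)

d4 = 59/2
d5 = 581/6
d6 = 389/24
d7 = -20/3
d8 = 679/40
d9 = 25/2
endpoint = (-937/24, -517/4)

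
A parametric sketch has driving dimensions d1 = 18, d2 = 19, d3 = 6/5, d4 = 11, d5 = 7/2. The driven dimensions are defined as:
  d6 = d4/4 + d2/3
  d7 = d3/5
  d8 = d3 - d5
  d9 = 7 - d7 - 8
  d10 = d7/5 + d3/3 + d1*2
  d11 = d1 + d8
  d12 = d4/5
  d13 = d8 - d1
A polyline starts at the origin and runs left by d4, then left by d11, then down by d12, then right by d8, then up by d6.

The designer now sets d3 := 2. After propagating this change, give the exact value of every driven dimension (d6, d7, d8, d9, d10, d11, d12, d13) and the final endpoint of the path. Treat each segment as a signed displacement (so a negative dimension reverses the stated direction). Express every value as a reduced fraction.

d6 = 109/12
d7 = 2/5
d8 = -3/2
d9 = -7/5
d10 = 2756/75
d11 = 33/2
d12 = 11/5
d13 = -39/2
endpoint = (-29, 413/60)

Apply edit: d3 := 2
  d6 = d4/4 + d2/3 = 109/12
  d7 = d3/5 = 2/5
  d8 = d3 - d5 = -3/2
  d9 = 7 - d7 - 8 = -7/5
  d10 = d7/5 + d3/3 + d1*2 = 2756/75
  d11 = d1 + d8 = 33/2
  d12 = d4/5 = 11/5
  d13 = d8 - d1 = -39/2
Walk from origin (0, 0):
  seg 1: left by d4 = 11 → (-11, 0)
  seg 2: left by d11 = 33/2 → (-55/2, 0)
  seg 3: down by d12 = 11/5 → (-55/2, -11/5)
  seg 4: right by d8 = -3/2 → (-29, -11/5)
  seg 5: up by d6 = 109/12 → (-29, 413/60)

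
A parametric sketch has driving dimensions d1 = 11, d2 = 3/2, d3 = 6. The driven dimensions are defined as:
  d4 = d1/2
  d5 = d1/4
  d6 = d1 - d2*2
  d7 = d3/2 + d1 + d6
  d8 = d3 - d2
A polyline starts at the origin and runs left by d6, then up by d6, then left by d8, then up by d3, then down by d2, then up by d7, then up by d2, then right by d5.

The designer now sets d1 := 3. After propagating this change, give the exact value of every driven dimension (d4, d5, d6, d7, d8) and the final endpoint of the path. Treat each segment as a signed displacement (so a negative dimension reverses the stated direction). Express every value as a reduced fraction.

Apply edit: d1 := 3
  d4 = d1/2 = 3/2
  d5 = d1/4 = 3/4
  d6 = d1 - d2*2 = 0
  d7 = d3/2 + d1 + d6 = 6
  d8 = d3 - d2 = 9/2
Walk from origin (0, 0):
  seg 1: left by d6 = 0 → (0, 0)
  seg 2: up by d6 = 0 → (0, 0)
  seg 3: left by d8 = 9/2 → (-9/2, 0)
  seg 4: up by d3 = 6 → (-9/2, 6)
  seg 5: down by d2 = 3/2 → (-9/2, 9/2)
  seg 6: up by d7 = 6 → (-9/2, 21/2)
  seg 7: up by d2 = 3/2 → (-9/2, 12)
  seg 8: right by d5 = 3/4 → (-15/4, 12)

d4 = 3/2
d5 = 3/4
d6 = 0
d7 = 6
d8 = 9/2
endpoint = (-15/4, 12)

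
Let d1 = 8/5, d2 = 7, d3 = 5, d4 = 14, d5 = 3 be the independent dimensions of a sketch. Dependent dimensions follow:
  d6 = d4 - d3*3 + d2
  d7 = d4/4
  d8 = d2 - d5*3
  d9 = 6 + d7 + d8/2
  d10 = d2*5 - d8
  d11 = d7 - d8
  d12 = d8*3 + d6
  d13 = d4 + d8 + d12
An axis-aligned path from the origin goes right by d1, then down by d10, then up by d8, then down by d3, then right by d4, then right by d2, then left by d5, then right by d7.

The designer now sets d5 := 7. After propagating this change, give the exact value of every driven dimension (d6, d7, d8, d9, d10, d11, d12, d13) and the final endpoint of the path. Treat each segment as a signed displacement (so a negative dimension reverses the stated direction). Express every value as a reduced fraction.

Apply edit: d5 := 7
  d6 = d4 - d3*3 + d2 = 6
  d7 = d4/4 = 7/2
  d8 = d2 - d5*3 = -14
  d9 = 6 + d7 + d8/2 = 5/2
  d10 = d2*5 - d8 = 49
  d11 = d7 - d8 = 35/2
  d12 = d8*3 + d6 = -36
  d13 = d4 + d8 + d12 = -36
Walk from origin (0, 0):
  seg 1: right by d1 = 8/5 → (8/5, 0)
  seg 2: down by d10 = 49 → (8/5, -49)
  seg 3: up by d8 = -14 → (8/5, -63)
  seg 4: down by d3 = 5 → (8/5, -68)
  seg 5: right by d4 = 14 → (78/5, -68)
  seg 6: right by d2 = 7 → (113/5, -68)
  seg 7: left by d5 = 7 → (78/5, -68)
  seg 8: right by d7 = 7/2 → (191/10, -68)

d6 = 6
d7 = 7/2
d8 = -14
d9 = 5/2
d10 = 49
d11 = 35/2
d12 = -36
d13 = -36
endpoint = (191/10, -68)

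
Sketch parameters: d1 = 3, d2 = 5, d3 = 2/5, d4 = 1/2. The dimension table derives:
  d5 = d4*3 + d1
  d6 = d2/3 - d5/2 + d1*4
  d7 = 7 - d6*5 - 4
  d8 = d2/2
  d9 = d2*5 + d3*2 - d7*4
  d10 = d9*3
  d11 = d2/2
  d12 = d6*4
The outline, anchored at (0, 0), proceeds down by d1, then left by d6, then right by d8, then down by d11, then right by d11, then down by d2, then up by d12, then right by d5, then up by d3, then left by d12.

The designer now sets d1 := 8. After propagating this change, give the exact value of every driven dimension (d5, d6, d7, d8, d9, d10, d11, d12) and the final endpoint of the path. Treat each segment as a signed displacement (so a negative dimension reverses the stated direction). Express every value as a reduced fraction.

d5 = 19/2
d6 = 347/12
d7 = -1699/12
d8 = 5/2
d9 = 8882/15
d10 = 8882/5
d11 = 5/2
d12 = 347/3
endpoint = (-1561/12, 3017/30)

Apply edit: d1 := 8
  d5 = d4*3 + d1 = 19/2
  d6 = d2/3 - d5/2 + d1*4 = 347/12
  d7 = 7 - d6*5 - 4 = -1699/12
  d8 = d2/2 = 5/2
  d9 = d2*5 + d3*2 - d7*4 = 8882/15
  d10 = d9*3 = 8882/5
  d11 = d2/2 = 5/2
  d12 = d6*4 = 347/3
Walk from origin (0, 0):
  seg 1: down by d1 = 8 → (0, -8)
  seg 2: left by d6 = 347/12 → (-347/12, -8)
  seg 3: right by d8 = 5/2 → (-317/12, -8)
  seg 4: down by d11 = 5/2 → (-317/12, -21/2)
  seg 5: right by d11 = 5/2 → (-287/12, -21/2)
  seg 6: down by d2 = 5 → (-287/12, -31/2)
  seg 7: up by d12 = 347/3 → (-287/12, 601/6)
  seg 8: right by d5 = 19/2 → (-173/12, 601/6)
  seg 9: up by d3 = 2/5 → (-173/12, 3017/30)
  seg 10: left by d12 = 347/3 → (-1561/12, 3017/30)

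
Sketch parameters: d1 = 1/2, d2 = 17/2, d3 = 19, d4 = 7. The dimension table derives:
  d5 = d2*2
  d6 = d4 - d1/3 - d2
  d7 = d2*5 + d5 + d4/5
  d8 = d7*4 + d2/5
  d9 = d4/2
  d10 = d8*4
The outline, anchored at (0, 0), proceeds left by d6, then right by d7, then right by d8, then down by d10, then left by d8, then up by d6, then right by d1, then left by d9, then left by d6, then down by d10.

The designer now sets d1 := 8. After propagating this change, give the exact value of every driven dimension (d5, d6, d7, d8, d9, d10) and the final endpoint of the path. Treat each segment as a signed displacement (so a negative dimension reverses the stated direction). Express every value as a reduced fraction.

d5 = 17
d6 = -25/6
d7 = 609/10
d8 = 2453/10
d9 = 7/2
d10 = 4906/5
endpoint = (1106/15, -58997/30)

Apply edit: d1 := 8
  d5 = d2*2 = 17
  d6 = d4 - d1/3 - d2 = -25/6
  d7 = d2*5 + d5 + d4/5 = 609/10
  d8 = d7*4 + d2/5 = 2453/10
  d9 = d4/2 = 7/2
  d10 = d8*4 = 4906/5
Walk from origin (0, 0):
  seg 1: left by d6 = -25/6 → (25/6, 0)
  seg 2: right by d7 = 609/10 → (976/15, 0)
  seg 3: right by d8 = 2453/10 → (9311/30, 0)
  seg 4: down by d10 = 4906/5 → (9311/30, -4906/5)
  seg 5: left by d8 = 2453/10 → (976/15, -4906/5)
  seg 6: up by d6 = -25/6 → (976/15, -29561/30)
  seg 7: right by d1 = 8 → (1096/15, -29561/30)
  seg 8: left by d9 = 7/2 → (2087/30, -29561/30)
  seg 9: left by d6 = -25/6 → (1106/15, -29561/30)
  seg 10: down by d10 = 4906/5 → (1106/15, -58997/30)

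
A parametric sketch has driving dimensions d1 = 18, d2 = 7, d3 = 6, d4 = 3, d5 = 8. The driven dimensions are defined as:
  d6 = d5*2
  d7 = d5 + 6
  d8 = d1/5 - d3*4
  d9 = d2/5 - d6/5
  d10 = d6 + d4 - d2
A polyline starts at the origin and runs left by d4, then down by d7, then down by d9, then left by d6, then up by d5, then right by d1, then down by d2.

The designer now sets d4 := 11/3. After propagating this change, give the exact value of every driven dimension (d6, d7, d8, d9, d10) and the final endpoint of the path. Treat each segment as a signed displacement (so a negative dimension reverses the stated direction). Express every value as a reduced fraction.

Apply edit: d4 := 11/3
  d6 = d5*2 = 16
  d7 = d5 + 6 = 14
  d8 = d1/5 - d3*4 = -102/5
  d9 = d2/5 - d6/5 = -9/5
  d10 = d6 + d4 - d2 = 38/3
Walk from origin (0, 0):
  seg 1: left by d4 = 11/3 → (-11/3, 0)
  seg 2: down by d7 = 14 → (-11/3, -14)
  seg 3: down by d9 = -9/5 → (-11/3, -61/5)
  seg 4: left by d6 = 16 → (-59/3, -61/5)
  seg 5: up by d5 = 8 → (-59/3, -21/5)
  seg 6: right by d1 = 18 → (-5/3, -21/5)
  seg 7: down by d2 = 7 → (-5/3, -56/5)

d6 = 16
d7 = 14
d8 = -102/5
d9 = -9/5
d10 = 38/3
endpoint = (-5/3, -56/5)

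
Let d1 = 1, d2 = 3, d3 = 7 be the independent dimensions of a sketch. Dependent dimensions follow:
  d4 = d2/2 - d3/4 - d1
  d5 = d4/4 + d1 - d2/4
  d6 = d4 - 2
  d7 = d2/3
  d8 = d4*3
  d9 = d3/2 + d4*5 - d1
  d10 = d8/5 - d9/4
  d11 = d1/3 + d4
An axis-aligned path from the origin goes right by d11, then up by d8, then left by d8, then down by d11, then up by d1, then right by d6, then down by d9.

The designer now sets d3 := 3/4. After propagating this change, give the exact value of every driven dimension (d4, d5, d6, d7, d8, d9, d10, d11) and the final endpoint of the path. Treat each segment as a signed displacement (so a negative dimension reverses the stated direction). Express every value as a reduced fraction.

Apply edit: d3 := 3/4
  d4 = d2/2 - d3/4 - d1 = 5/16
  d5 = d4/4 + d1 - d2/4 = 21/64
  d6 = d4 - 2 = -27/16
  d7 = d2/3 = 1
  d8 = d4*3 = 15/16
  d9 = d3/2 + d4*5 - d1 = 15/16
  d10 = d8/5 - d9/4 = -3/64
  d11 = d1/3 + d4 = 31/48
Walk from origin (0, 0):
  seg 1: right by d11 = 31/48 → (31/48, 0)
  seg 2: up by d8 = 15/16 → (31/48, 15/16)
  seg 3: left by d8 = 15/16 → (-7/24, 15/16)
  seg 4: down by d11 = 31/48 → (-7/24, 7/24)
  seg 5: up by d1 = 1 → (-7/24, 31/24)
  seg 6: right by d6 = -27/16 → (-95/48, 31/24)
  seg 7: down by d9 = 15/16 → (-95/48, 17/48)

d4 = 5/16
d5 = 21/64
d6 = -27/16
d7 = 1
d8 = 15/16
d9 = 15/16
d10 = -3/64
d11 = 31/48
endpoint = (-95/48, 17/48)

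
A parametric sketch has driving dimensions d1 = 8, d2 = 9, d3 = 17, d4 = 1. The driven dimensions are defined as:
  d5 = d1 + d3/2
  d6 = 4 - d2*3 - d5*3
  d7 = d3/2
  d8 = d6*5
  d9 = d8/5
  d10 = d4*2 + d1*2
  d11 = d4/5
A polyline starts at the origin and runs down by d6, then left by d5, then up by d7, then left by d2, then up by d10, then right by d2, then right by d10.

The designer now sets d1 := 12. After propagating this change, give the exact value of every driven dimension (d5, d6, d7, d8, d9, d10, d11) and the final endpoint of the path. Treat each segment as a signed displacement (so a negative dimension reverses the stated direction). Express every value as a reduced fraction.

d5 = 41/2
d6 = -169/2
d7 = 17/2
d8 = -845/2
d9 = -169/2
d10 = 26
d11 = 1/5
endpoint = (11/2, 119)

Apply edit: d1 := 12
  d5 = d1 + d3/2 = 41/2
  d6 = 4 - d2*3 - d5*3 = -169/2
  d7 = d3/2 = 17/2
  d8 = d6*5 = -845/2
  d9 = d8/5 = -169/2
  d10 = d4*2 + d1*2 = 26
  d11 = d4/5 = 1/5
Walk from origin (0, 0):
  seg 1: down by d6 = -169/2 → (0, 169/2)
  seg 2: left by d5 = 41/2 → (-41/2, 169/2)
  seg 3: up by d7 = 17/2 → (-41/2, 93)
  seg 4: left by d2 = 9 → (-59/2, 93)
  seg 5: up by d10 = 26 → (-59/2, 119)
  seg 6: right by d2 = 9 → (-41/2, 119)
  seg 7: right by d10 = 26 → (11/2, 119)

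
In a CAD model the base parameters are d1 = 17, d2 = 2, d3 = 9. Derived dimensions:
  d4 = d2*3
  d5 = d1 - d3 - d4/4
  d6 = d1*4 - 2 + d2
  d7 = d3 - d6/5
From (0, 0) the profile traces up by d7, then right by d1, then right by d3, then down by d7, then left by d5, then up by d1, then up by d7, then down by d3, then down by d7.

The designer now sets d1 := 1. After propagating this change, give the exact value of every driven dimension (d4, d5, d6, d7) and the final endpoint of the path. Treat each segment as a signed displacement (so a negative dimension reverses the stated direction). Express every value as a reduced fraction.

Apply edit: d1 := 1
  d4 = d2*3 = 6
  d5 = d1 - d3 - d4/4 = -19/2
  d6 = d1*4 - 2 + d2 = 4
  d7 = d3 - d6/5 = 41/5
Walk from origin (0, 0):
  seg 1: up by d7 = 41/5 → (0, 41/5)
  seg 2: right by d1 = 1 → (1, 41/5)
  seg 3: right by d3 = 9 → (10, 41/5)
  seg 4: down by d7 = 41/5 → (10, 0)
  seg 5: left by d5 = -19/2 → (39/2, 0)
  seg 6: up by d1 = 1 → (39/2, 1)
  seg 7: up by d7 = 41/5 → (39/2, 46/5)
  seg 8: down by d3 = 9 → (39/2, 1/5)
  seg 9: down by d7 = 41/5 → (39/2, -8)

d4 = 6
d5 = -19/2
d6 = 4
d7 = 41/5
endpoint = (39/2, -8)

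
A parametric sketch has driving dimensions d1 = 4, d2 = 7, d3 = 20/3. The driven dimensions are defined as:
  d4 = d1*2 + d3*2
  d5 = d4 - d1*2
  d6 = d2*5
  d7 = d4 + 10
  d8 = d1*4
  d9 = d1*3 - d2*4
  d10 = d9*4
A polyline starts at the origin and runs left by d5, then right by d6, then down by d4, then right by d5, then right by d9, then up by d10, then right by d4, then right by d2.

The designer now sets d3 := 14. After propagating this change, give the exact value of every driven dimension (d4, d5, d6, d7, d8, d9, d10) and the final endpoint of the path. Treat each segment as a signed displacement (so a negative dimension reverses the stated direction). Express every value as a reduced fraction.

d4 = 36
d5 = 28
d6 = 35
d7 = 46
d8 = 16
d9 = -16
d10 = -64
endpoint = (62, -100)

Apply edit: d3 := 14
  d4 = d1*2 + d3*2 = 36
  d5 = d4 - d1*2 = 28
  d6 = d2*5 = 35
  d7 = d4 + 10 = 46
  d8 = d1*4 = 16
  d9 = d1*3 - d2*4 = -16
  d10 = d9*4 = -64
Walk from origin (0, 0):
  seg 1: left by d5 = 28 → (-28, 0)
  seg 2: right by d6 = 35 → (7, 0)
  seg 3: down by d4 = 36 → (7, -36)
  seg 4: right by d5 = 28 → (35, -36)
  seg 5: right by d9 = -16 → (19, -36)
  seg 6: up by d10 = -64 → (19, -100)
  seg 7: right by d4 = 36 → (55, -100)
  seg 8: right by d2 = 7 → (62, -100)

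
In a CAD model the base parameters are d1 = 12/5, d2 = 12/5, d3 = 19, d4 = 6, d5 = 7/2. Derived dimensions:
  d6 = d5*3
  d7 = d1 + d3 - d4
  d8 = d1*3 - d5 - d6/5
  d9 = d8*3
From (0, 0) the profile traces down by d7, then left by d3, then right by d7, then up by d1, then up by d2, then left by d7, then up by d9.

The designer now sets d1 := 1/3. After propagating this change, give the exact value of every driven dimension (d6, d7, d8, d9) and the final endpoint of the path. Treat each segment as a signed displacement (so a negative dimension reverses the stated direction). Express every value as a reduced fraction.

d6 = 21/2
d7 = 40/3
d8 = -23/5
d9 = -69/5
endpoint = (-19, -122/5)

Apply edit: d1 := 1/3
  d6 = d5*3 = 21/2
  d7 = d1 + d3 - d4 = 40/3
  d8 = d1*3 - d5 - d6/5 = -23/5
  d9 = d8*3 = -69/5
Walk from origin (0, 0):
  seg 1: down by d7 = 40/3 → (0, -40/3)
  seg 2: left by d3 = 19 → (-19, -40/3)
  seg 3: right by d7 = 40/3 → (-17/3, -40/3)
  seg 4: up by d1 = 1/3 → (-17/3, -13)
  seg 5: up by d2 = 12/5 → (-17/3, -53/5)
  seg 6: left by d7 = 40/3 → (-19, -53/5)
  seg 7: up by d9 = -69/5 → (-19, -122/5)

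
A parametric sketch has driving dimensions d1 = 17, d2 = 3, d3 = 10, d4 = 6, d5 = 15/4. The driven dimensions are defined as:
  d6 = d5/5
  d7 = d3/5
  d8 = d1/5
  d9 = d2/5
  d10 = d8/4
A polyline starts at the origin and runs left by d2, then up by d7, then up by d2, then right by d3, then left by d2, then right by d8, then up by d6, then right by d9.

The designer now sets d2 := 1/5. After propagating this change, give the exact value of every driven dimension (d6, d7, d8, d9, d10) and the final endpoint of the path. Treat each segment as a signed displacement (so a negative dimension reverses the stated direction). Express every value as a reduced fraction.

Apply edit: d2 := 1/5
  d6 = d5/5 = 3/4
  d7 = d3/5 = 2
  d8 = d1/5 = 17/5
  d9 = d2/5 = 1/25
  d10 = d8/4 = 17/20
Walk from origin (0, 0):
  seg 1: left by d2 = 1/5 → (-1/5, 0)
  seg 2: up by d7 = 2 → (-1/5, 2)
  seg 3: up by d2 = 1/5 → (-1/5, 11/5)
  seg 4: right by d3 = 10 → (49/5, 11/5)
  seg 5: left by d2 = 1/5 → (48/5, 11/5)
  seg 6: right by d8 = 17/5 → (13, 11/5)
  seg 7: up by d6 = 3/4 → (13, 59/20)
  seg 8: right by d9 = 1/25 → (326/25, 59/20)

d6 = 3/4
d7 = 2
d8 = 17/5
d9 = 1/25
d10 = 17/20
endpoint = (326/25, 59/20)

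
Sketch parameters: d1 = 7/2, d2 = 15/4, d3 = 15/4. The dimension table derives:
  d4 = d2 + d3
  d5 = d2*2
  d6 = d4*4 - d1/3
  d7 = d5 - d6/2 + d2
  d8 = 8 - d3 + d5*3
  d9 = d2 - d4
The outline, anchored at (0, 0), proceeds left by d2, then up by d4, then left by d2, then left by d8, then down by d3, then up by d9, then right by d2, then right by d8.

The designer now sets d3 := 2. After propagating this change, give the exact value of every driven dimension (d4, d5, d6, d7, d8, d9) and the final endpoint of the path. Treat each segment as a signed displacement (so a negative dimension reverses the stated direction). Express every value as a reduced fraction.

d4 = 23/4
d5 = 15/2
d6 = 131/6
d7 = 1/3
d8 = 57/2
d9 = -2
endpoint = (-15/4, 7/4)

Apply edit: d3 := 2
  d4 = d2 + d3 = 23/4
  d5 = d2*2 = 15/2
  d6 = d4*4 - d1/3 = 131/6
  d7 = d5 - d6/2 + d2 = 1/3
  d8 = 8 - d3 + d5*3 = 57/2
  d9 = d2 - d4 = -2
Walk from origin (0, 0):
  seg 1: left by d2 = 15/4 → (-15/4, 0)
  seg 2: up by d4 = 23/4 → (-15/4, 23/4)
  seg 3: left by d2 = 15/4 → (-15/2, 23/4)
  seg 4: left by d8 = 57/2 → (-36, 23/4)
  seg 5: down by d3 = 2 → (-36, 15/4)
  seg 6: up by d9 = -2 → (-36, 7/4)
  seg 7: right by d2 = 15/4 → (-129/4, 7/4)
  seg 8: right by d8 = 57/2 → (-15/4, 7/4)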